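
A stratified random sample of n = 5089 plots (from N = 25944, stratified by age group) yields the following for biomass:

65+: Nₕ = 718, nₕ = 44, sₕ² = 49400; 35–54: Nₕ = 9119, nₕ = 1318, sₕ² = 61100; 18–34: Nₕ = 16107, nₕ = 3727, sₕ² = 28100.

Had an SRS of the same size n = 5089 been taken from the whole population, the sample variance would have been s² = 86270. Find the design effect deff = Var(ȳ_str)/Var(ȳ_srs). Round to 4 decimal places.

Var(ȳ_str) = Σ Wₕ²(1−fₕ)sₕ²/nₕ with Wₕ = Nₕ/25944:
  65+: (718/25944)²·(1−44/718)·49400/44 = 0.80720667
  35–54: (9119/25944)²·(1−1318/9119)·61100/1318 = 4.8994736
  18–34: (16107/25944)²·(1−3727/16107)·28100/3727 = 2.2336152
  → Var(ȳ_str) = 7.9402955.
Var(ȳ_srs) = (1 − 5089/25944)·86270/5089 = 13.627011.
deff = 7.9402955 / 13.627011 = 0.5827.

0.5827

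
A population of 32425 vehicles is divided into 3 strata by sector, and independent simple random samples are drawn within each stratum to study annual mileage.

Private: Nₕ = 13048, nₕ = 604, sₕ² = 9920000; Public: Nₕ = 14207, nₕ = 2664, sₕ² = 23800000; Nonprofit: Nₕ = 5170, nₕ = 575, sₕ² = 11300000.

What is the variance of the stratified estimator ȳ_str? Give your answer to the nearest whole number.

Var(ȳ_str) = Σₕ Wₕ²(1 − fₕ)sₕ²/nₕ with Wₕ = Nₕ/N, N = 32425.
Private: Wₕ = 0.40240555; term = 0.40240555²·(1 − 0.04629062)·9920000/604 = 2536.4057.
Public: Wₕ = 0.43814958; term = 0.43814958²·(1 − 0.18751320)·23800000/2664 = 1393.49.
Nonprofit: Wₕ = 0.15944487; term = 0.15944487²·(1 − 0.11121857)·11300000/575 = 444.0447.
Sum = 4373.9404.

4374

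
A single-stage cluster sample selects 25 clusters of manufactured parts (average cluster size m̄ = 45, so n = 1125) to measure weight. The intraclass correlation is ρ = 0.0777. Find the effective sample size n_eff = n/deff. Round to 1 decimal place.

deff = 1 + (45 − 1)·0.0777 = 1 + 3.4188 = 4.4188.
n_eff = 1125 / 4.4188 = 254.6.

254.6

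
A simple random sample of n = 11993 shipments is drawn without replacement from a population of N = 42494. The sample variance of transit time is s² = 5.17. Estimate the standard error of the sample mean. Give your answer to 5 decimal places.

0.01759

Under SRS without replacement, Var(ȳ) = (1 − f)·s²/n with f = n/N = 11993/42494 = 0.28222808.
Var(ȳ) = (1 − 0.28222808)·5.17/11993 = 0.71777192·4.310848 × 10^-4 = 3.0942056 × 10^-4.
SE(ȳ) = √(3.0942056 × 10^-4) = 0.01759.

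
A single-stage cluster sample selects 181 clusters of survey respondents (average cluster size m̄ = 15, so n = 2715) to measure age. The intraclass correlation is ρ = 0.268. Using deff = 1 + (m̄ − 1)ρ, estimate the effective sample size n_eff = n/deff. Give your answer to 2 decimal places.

deff = 1 + (15 − 1)·0.268 = 1 + 3.752 = 4.752.
n_eff = 2715 / 4.752 = 571.34.

571.34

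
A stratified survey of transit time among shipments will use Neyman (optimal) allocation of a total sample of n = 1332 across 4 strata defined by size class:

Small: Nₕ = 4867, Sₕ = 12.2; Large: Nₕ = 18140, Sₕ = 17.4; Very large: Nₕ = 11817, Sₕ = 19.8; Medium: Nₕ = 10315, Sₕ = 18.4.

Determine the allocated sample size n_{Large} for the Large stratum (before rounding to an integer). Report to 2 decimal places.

Neyman allocation: nₕ = n·NₕSₕ / Σⱼ NⱼSⱼ.
Σ NⱼSⱼ = 4867·12.2 + 18140·17.4 + 11817·19.8 + 10315·18.4 = 798786.
n_{Large} = 1332·18140·17.4 / 798786 = 526.33.

526.33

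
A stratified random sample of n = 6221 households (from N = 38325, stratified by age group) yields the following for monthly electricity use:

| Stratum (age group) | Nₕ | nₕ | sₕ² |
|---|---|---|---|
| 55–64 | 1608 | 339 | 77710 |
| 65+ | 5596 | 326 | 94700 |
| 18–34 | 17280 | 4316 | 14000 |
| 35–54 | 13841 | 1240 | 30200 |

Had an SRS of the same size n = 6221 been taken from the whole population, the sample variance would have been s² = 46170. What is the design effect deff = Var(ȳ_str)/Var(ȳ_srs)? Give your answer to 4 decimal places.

Var(ȳ_str) = Σ Wₕ²(1−fₕ)sₕ²/nₕ with Wₕ = Nₕ/38325:
  55–64: (1608/38325)²·(1−339/1608)·77710/339 = 0.31846415
  65+: (5596/38325)²·(1−326/5596)·94700/326 = 5.8325218
  18–34: (17280/38325)²·(1−4316/17280)·14000/4316 = 0.49472634
  35–54: (13841/38325)²·(1−1240/13841)·30200/1240 = 2.8919675
  → Var(ȳ_str) = 9.5376798.
Var(ȳ_srs) = (1 − 6221/38325)·46170/6221 = 6.2169397.
deff = 9.5376798 / 6.2169397 = 1.5341.

1.5341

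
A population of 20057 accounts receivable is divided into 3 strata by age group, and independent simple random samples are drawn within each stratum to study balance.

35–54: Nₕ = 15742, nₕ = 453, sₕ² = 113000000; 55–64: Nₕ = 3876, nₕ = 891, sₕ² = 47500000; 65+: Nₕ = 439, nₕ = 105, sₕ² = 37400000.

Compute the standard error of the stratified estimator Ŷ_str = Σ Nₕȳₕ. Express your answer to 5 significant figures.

Var(Ŷ_str) = Σₕ Nₕ²(1 − fₕ)sₕ²/nₕ.
35–54: 15742²·(1 − 453/15742)·113000000/453 = 6.0037034 × 10^13.
55–64: 3876²·(1 − 891/3876)·47500000/891 = 6.1679949 × 10^11.
65+: 439²·(1 − 105/439)·37400000/105 = 5.2226785 × 10^10.
Sum = 6.070606 × 10^13.
SE = √(6.070606 × 10^13) = 7.7914 × 10^6.

7.7914 × 10^6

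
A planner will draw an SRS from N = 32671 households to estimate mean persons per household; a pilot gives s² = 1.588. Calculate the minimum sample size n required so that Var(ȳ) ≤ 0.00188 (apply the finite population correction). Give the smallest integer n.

Without fpc, n₀ = s²/D = 1.588/0.00188 = 844.6809.
With fpc, (1 − n/N)·s²/n ≤ D requires n ≥ n₀/(1 + n₀/N) = 844.6809/(1 + 844.6809/32671) = 823.3928.
Rounding up, n = 824.

824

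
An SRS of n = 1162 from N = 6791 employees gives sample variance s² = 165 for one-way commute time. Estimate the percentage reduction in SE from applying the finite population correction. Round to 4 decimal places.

8.9565

f = n/N = 1162/6791 = 0.17110882.
SE_no-fpc = √(s²/n) = 0.37682431; SE_fpc = √((1−f)s²/n) = 0.34307389.
Ratio = √(1−f) = 0.91043461. Reduction = 100·(1 − 0.91043461) = 8.9565%.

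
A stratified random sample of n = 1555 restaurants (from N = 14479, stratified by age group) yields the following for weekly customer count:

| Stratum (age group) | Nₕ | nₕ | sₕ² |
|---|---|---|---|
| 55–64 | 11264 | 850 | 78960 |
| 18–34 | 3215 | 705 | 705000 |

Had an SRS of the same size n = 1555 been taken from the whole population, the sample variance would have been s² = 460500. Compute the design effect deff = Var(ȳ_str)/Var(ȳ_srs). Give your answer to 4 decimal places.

Var(ȳ_str) = Σ Wₕ²(1−fₕ)sₕ²/nₕ with Wₕ = Nₕ/14479:
  55–64: (11264/14479)²·(1−850/11264)·78960/850 = 51.978207
  18–34: (3215/14479)²·(1−705/3215)·705000/705 = 38.492628
  → Var(ȳ_str) = 90.470835.
Var(ȳ_srs) = (1 − 1555/14479)·460500/1555 = 264.3368.
deff = 90.470835 / 264.3368 = 0.3423.

0.3423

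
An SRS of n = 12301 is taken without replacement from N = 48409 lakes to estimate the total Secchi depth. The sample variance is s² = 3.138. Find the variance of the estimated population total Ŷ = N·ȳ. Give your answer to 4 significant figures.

445900

Var(Ŷ) = N²·Var(ȳ) = N²·(1 − n/N)·s²/n.
f = 12301/48409 = 0.25410564; Var(ȳ) = 0.74589436·3.138/12301 = 1.9027855 × 10^-4.
Var(Ŷ) = 48409² · (1.9027855 × 10^-4) = 445904.71.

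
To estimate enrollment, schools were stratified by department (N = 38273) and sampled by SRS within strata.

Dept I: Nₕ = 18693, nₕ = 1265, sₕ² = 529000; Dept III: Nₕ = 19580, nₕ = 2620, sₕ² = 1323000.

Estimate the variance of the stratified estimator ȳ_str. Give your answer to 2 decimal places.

207.48

Var(ȳ_str) = Σₕ Wₕ²(1 − fₕ)sₕ²/nₕ with Wₕ = Nₕ/N, N = 38273.
Dept I: Wₕ = 0.48841220; term = 0.48841220²·(1 − 0.06767239)·529000/1265 = 93.005085.
Dept III: Wₕ = 0.51158780; term = 0.51158780²·(1 − 0.13381001)·1323000/2620 = 114.47538.
Sum = 207.48047.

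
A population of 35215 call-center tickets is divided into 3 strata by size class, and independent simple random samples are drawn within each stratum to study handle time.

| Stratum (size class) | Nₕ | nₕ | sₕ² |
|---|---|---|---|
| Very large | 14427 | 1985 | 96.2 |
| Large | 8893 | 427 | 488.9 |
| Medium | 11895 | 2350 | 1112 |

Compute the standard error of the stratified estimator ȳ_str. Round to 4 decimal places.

Var(ȳ_str) = Σₕ Wₕ²(1 − fₕ)sₕ²/nₕ with Wₕ = Nₕ/N, N = 35215.
Very large: Wₕ = 0.40968337; term = 0.40968337²·(1 − 0.13758924)·96.2/1985 = 0.0070149633.
Large: Wₕ = 0.25253443; term = 0.25253443²·(1 − 0.04801529)·488.9/427 = 0.069512568.
Medium: Wₕ = 0.33778220; term = 0.33778220²·(1 − 0.19756200)·1112/2350 = 0.043323339.
Sum = 0.11985087.
SE = √(0.11985087) = 0.3462.

0.3462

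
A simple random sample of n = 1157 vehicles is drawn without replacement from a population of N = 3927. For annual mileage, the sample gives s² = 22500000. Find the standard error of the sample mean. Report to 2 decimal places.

117.12

Under SRS without replacement, Var(ȳ) = (1 − f)·s²/n with f = n/N = 1157/3927 = 0.29462694.
Var(ȳ) = (1 − 0.29462694)·22500000/1157 = 0.70537306·19446.845 = 13717.281.
SE(ȳ) = √(13717.281) = 117.12.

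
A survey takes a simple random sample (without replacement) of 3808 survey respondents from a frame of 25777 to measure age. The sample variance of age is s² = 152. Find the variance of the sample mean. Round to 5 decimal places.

0.03402

Under SRS without replacement, Var(ȳ) = (1 − f)·s²/n with f = n/N = 3808/25777 = 0.14772860.
Var(ȳ) = (1 − 0.14772860)·152/3808 = 0.85227140·0.039915966 = 0.034019237.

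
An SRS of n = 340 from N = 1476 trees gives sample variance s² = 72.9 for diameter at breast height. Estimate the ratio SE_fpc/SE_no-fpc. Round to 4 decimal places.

f = n/N = 340/1476 = 0.23035230.
SE_no-fpc = √(s²/n) = 0.46304618; SE_fpc = √((1−f)s²/n) = 0.40622841.
Ratio = √(1−f) = 0.87729567.

0.8773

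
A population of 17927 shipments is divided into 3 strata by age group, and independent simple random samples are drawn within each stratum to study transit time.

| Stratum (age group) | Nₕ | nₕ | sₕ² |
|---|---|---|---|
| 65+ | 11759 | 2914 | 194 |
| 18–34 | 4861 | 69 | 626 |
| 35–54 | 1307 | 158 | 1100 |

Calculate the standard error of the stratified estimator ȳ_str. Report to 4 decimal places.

0.8436

Var(ȳ_str) = Σₕ Wₕ²(1 − fₕ)sₕ²/nₕ with Wₕ = Nₕ/N, N = 17927.
65+: Wₕ = 0.65593797; term = 0.65593797²·(1 − 0.24781019)·194/2914 = 0.021545926.
18–34: Wₕ = 0.27115524; term = 0.27115524²·(1 − 0.01419461)·626/69 = 0.65758581.
35–54: Wₕ = 0.07290679; term = 0.07290679²·(1 − 0.12088753)·1100/158 = 0.032532391.
Sum = 0.71166413.
SE = √(0.71166413) = 0.8436.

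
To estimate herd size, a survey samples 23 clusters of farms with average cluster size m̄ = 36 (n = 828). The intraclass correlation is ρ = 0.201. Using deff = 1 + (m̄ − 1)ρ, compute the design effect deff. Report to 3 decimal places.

deff = 1 + (36 − 1)·0.201 = 1 + 7.035 = 8.035.

8.035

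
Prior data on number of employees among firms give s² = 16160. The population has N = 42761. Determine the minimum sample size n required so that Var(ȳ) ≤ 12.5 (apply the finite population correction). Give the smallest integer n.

Without fpc, n₀ = s²/D = 16160/12.5 = 1292.8000.
With fpc, (1 − n/N)·s²/n ≤ D requires n ≥ n₀/(1 + n₀/N) = 1292.8000/(1 + 1292.8000/42761) = 1254.8616.
Rounding up, n = 1255.

1255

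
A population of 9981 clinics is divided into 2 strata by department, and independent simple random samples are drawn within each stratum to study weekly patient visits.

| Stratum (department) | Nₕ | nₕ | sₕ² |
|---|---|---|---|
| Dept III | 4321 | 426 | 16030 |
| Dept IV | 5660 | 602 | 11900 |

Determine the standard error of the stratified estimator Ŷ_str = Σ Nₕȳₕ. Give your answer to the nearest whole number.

34630

Var(Ŷ_str) = Σₕ Nₕ²(1 − fₕ)sₕ²/nₕ.
Dept III: 4321²·(1 − 426/4321)·16030/426 = 6.3330899 × 10^8.
Dept IV: 5660²·(1 − 602/5660)·11900/602 = 5.6590786 × 10^8.
Sum = 1.1992169 × 10^9.
SE = √(1.1992169 × 10^9) = 34630.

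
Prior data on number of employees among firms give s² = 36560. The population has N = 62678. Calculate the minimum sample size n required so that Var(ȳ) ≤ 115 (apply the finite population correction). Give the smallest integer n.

Without fpc, n₀ = s²/D = 36560/115 = 317.9130.
With fpc, (1 − n/N)·s²/n ≤ D requires n ≥ n₀/(1 + n₀/N) = 317.9130/(1 + 317.9130/62678) = 316.3086.
Rounding up, n = 317.

317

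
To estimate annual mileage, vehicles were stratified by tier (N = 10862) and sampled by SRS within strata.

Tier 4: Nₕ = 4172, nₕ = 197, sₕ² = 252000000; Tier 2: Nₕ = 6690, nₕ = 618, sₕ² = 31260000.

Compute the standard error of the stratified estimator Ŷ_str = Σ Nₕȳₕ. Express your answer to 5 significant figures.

Var(Ŷ_str) = Σₕ Nₕ²(1 − fₕ)sₕ²/nₕ.
Tier 4: 4172²·(1 − 197/4172)·252000000/197 = 2.1213667 × 10^13.
Tier 2: 6690²·(1 − 618/6690)·31260000/618 = 2.0547471 × 10^12.
Sum = 2.3268414 × 10^13.
SE = √(2.3268414 × 10^13) = 4.8237 × 10^6.

4.8237 × 10^6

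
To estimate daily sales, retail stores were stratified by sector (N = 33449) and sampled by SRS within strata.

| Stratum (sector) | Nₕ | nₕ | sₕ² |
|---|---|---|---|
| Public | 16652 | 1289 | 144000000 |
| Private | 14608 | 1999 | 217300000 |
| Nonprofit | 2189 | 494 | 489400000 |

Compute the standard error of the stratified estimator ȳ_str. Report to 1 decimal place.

216.2

Var(ȳ_str) = Σₕ Wₕ²(1 − fₕ)sₕ²/nₕ with Wₕ = Nₕ/N, N = 33449.
Public: Wₕ = 0.49783252; term = 0.49783252²·(1 − 0.07740812)·144000000/1289 = 25543.813.
Private: Wₕ = 0.43672457; term = 0.43672457²·(1 − 0.13684283)·217300000/1999 = 17895.839.
Nonprofit: Wₕ = 0.06544291; term = 0.06544291²·(1 − 0.22567382)·489400000/494 = 3285.3845.
Sum = 46725.037.
SE = √(46725.037) = 216.2.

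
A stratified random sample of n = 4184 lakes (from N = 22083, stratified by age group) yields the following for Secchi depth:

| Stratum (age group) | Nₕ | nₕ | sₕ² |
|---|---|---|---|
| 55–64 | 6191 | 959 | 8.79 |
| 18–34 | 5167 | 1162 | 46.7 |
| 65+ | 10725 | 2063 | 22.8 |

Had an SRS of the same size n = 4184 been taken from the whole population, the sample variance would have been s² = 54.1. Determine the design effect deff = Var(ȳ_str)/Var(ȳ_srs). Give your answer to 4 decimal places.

0.4217

Var(ȳ_str) = Σ Wₕ²(1−fₕ)sₕ²/nₕ with Wₕ = Nₕ/22083:
  55–64: (6191/22083)²·(1−959/6191)·8.79/959 = 6.0881124 × 10^-4
  18–34: (5167/22083)²·(1−1162/5167)·46.7/1162 = 0.0017054366
  65+: (10725/22083)²·(1−2063/10725)·22.8/2063 = 0.0021054016
  → Var(ȳ_str) = 0.0044196494.
Var(ȳ_srs) = (1 − 4184/22083)·54.1/4184 = 0.010480362.
deff = 0.0044196494 / 0.010480362 = 0.4217.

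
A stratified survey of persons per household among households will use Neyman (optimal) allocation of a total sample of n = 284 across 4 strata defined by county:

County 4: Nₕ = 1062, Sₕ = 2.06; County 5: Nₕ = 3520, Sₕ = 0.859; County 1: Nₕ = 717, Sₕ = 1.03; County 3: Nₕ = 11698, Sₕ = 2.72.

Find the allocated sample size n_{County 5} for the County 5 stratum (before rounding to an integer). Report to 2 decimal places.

22.74

Neyman allocation: nₕ = n·NₕSₕ / Σⱼ NⱼSⱼ.
Σ NⱼSⱼ = 1062·2.06 + 3520·0.859 + 717·1.03 + 11698·2.72 = 37768.47.
n_{County 5} = 284·3520·0.859 / 37768.47 = 22.74.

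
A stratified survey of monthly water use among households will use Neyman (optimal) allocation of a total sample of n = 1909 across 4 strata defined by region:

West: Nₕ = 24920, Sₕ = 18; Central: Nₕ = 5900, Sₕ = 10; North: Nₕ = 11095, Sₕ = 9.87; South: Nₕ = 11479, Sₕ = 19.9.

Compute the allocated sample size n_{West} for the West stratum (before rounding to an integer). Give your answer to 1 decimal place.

Neyman allocation: nₕ = n·NₕSₕ / Σⱼ NⱼSⱼ.
Σ NⱼSⱼ = 24920·18 + 5900·10 + 11095·9.87 + 11479·19.9 = 845499.75.
n_{West} = 1909·24920·18 / 845499.75 = 1012.8.

1012.8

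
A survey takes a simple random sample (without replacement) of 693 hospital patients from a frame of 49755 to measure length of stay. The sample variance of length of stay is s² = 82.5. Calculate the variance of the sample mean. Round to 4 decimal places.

0.1174

Under SRS without replacement, Var(ȳ) = (1 − f)·s²/n with f = n/N = 693/49755 = 0.01392825.
Var(ȳ) = (1 − 0.01392825)·82.5/693 = 0.98607175·0.11904762 = 0.11738949.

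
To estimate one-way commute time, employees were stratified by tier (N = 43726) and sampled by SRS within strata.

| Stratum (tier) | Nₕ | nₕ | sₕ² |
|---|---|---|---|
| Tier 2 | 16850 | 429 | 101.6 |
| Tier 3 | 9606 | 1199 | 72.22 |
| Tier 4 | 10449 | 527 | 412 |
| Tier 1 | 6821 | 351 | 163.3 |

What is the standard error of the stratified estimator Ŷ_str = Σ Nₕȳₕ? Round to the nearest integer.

13114

Var(Ŷ_str) = Σₕ Nₕ²(1 − fₕ)sₕ²/nₕ.
Tier 2: 16850²·(1 − 429/16850)·101.6/429 = 6.5529359 × 10^7.
Tier 3: 9606²·(1 − 1199/9606)·72.22/1199 = 4.8643177 × 10^6.
Tier 4: 10449²·(1 − 527/10449)·412/527 = 8.1051406 × 10^7.
Tier 1: 6821²·(1 − 351/6821)·163.3/351 = 2.0532007 × 10^7.
Sum = 1.7197709 × 10^8.
SE = √(1.7197709 × 10^8) = 13114.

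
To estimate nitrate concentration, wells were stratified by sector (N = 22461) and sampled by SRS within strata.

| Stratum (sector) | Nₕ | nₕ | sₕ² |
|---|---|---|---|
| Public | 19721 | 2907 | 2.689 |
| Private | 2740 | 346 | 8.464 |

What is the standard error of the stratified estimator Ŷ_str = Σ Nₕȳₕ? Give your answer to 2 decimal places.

Var(Ŷ_str) = Σₕ Nₕ²(1 − fₕ)sₕ²/nₕ.
Public: 19721²·(1 − 2907/19721)·2.689/2907 = 306722.58.
Private: 2740²·(1 − 346/2740)·8.464/346 = 160462.76.
Sum = 467185.34.
SE = √(467185.34) = 683.51.

683.51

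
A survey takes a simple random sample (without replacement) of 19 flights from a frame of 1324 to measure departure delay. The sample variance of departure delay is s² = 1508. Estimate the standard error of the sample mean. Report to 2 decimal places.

Under SRS without replacement, Var(ȳ) = (1 − f)·s²/n with f = n/N = 19/1324 = 0.01435045.
Var(ȳ) = (1 − 0.01435045)·1508/19 = 0.98564955·79.368421 = 78.229448.
SE(ȳ) = √(78.229448) = 8.84.

8.84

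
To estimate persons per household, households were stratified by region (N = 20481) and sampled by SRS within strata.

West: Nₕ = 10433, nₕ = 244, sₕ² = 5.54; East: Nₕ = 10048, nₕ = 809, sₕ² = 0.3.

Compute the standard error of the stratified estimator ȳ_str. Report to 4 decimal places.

Var(ȳ_str) = Σₕ Wₕ²(1 − fₕ)sₕ²/nₕ with Wₕ = Nₕ/N, N = 20481.
West: Wₕ = 0.50939896; term = 0.50939896²·(1 − 0.02338733)·5.54/244 = 0.0057538481.
East: Wₕ = 0.49060104; term = 0.49060104²·(1 − 0.08051354)·0.3/809 = 8.206822 × 10^-5.
Sum = 0.0058359163.
SE = √(0.0058359163) = 0.0764.

0.0764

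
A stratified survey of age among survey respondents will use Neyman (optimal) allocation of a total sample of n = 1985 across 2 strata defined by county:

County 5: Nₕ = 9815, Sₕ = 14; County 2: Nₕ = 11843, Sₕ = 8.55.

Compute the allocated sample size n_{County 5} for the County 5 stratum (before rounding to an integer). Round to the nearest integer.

1143

Neyman allocation: nₕ = n·NₕSₕ / Σⱼ NⱼSⱼ.
Σ NⱼSⱼ = 9815·14 + 11843·8.55 = 238667.65.
n_{County 5} = 1985·9815·14 / 238667.65 = 1143.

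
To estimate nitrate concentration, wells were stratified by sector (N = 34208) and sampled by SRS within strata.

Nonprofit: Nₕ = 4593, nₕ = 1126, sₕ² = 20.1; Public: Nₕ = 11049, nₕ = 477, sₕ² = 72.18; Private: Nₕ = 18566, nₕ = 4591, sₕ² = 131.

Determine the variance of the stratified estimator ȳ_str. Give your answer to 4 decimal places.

0.0217

Var(ȳ_str) = Σₕ Wₕ²(1 − fₕ)sₕ²/nₕ with Wₕ = Nₕ/N, N = 34208.
Nonprofit: Wₕ = 0.13426684; term = 0.13426684²·(1 − 0.24515567)·20.1/1126 = 2.4291402 × 10^-4.
Public: Wₕ = 0.32299462; term = 0.32299462²·(1 − 0.04317133)·72.18/477 = 0.015105088.
Private: Wₕ = 0.54273854; term = 0.54273854²·(1 − 0.24727997)·131/4591 = 0.0063267227.
Sum = 0.021674725.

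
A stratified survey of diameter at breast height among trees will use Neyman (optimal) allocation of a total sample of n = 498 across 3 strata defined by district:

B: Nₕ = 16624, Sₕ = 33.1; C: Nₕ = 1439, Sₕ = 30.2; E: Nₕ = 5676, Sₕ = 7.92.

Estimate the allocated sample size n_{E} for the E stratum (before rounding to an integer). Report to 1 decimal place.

Neyman allocation: nₕ = n·NₕSₕ / Σⱼ NⱼSⱼ.
Σ NⱼSⱼ = 16624·33.1 + 1439·30.2 + 5676·7.92 = 638666.12.
n_{E} = 498·5676·7.92 / 638666.12 = 35.1.

35.1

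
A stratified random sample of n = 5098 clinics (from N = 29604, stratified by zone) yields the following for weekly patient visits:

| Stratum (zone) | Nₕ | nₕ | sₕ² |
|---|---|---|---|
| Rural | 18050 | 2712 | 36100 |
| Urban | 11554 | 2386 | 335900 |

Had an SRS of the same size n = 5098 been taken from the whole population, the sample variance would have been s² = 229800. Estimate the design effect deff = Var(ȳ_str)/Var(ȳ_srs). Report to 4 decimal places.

Var(ȳ_str) = Σ Wₕ²(1−fₕ)sₕ²/nₕ with Wₕ = Nₕ/29604:
  Rural: (18050/29604)²·(1−2712/18050)·36100/2712 = 4.2049677
  Urban: (11554/29604)²·(1−2386/11554)·335900/2386 = 17.01554
  → Var(ȳ_str) = 21.220508.
Var(ȳ_srs) = (1 − 5098/29604)·229800/5098 = 37.314036.
deff = 21.220508 / 37.314036 = 0.5687.

0.5687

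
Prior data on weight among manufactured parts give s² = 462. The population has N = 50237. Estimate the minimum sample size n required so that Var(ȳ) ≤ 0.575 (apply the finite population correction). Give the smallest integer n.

Without fpc, n₀ = s²/D = 462/0.575 = 803.4783.
With fpc, (1 − n/N)·s²/n ≤ D requires n ≥ n₀/(1 + n₀/N) = 803.4783/(1 + 803.4783/50237) = 790.8300.
Rounding up, n = 791.

791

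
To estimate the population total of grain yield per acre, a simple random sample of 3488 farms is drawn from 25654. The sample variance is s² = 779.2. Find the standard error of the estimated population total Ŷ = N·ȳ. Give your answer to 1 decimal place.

11270.9

Var(Ŷ) = N²·Var(ȳ) = N²·(1 − n/N)·s²/n.
f = 3488/25654 = 0.13596320; Var(ȳ) = 0.86403680·779.2/3488 = 0.19302106.
Var(Ŷ) = 25654² · 0.19302106 = 1.2703251 × 10^8.
SE(Ŷ) = √(1.2703251 × 10^8) = 11270.9.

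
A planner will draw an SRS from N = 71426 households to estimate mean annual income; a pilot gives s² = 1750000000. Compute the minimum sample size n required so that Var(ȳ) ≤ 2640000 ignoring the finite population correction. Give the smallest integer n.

Without fpc, n₀ = s²/D = 1750000000/2640000 = 662.8788.
Rounding up, n = 663.

663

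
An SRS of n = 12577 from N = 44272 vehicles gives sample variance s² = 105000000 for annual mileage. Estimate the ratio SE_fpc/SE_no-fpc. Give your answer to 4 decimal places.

f = n/N = 12577/44272 = 0.28408475.
SE_no-fpc = √(s²/n) = 91.370525; SE_fpc = √((1−f)s²/n) = 77.310223.
Ratio = √(1−f) = 0.84611775.

0.8461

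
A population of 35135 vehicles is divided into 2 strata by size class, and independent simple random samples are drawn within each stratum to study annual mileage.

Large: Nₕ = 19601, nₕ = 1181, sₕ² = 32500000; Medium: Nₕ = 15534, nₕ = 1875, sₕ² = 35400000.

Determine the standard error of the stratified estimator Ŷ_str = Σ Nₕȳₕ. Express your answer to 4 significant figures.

3.734 × 10^6

Var(Ŷ_str) = Σₕ Nₕ²(1 − fₕ)sₕ²/nₕ.
Large: 19601²·(1 − 1181/19601)·32500000/1181 = 9.9357652 × 10^12.
Medium: 15534²·(1 − 1875/15534)·35400000/1875 = 4.0059377 × 10^12.
Sum = 1.3941703 × 10^13.
SE = √(1.3941703 × 10^13) = 3.734 × 10^6.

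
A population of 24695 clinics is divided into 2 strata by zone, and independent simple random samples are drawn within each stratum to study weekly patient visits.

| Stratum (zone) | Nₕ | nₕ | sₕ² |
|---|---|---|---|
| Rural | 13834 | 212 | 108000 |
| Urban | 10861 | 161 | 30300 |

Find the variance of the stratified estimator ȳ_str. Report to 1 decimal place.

193.3

Var(ȳ_str) = Σₕ Wₕ²(1 − fₕ)sₕ²/nₕ with Wₕ = Nₕ/N, N = 24695.
Rural: Wₕ = 0.56019437; term = 0.56019437²·(1 − 0.01532456)·108000/212 = 157.41948.
Urban: Wₕ = 0.43980563; term = 0.43980563²·(1 − 0.01482368)·30300/161 = 35.863468.
Sum = 193.28295.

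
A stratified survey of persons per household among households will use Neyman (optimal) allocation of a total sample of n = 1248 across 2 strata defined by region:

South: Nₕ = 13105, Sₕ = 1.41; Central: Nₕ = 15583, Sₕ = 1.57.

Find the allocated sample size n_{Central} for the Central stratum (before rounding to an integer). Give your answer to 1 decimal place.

Neyman allocation: nₕ = n·NₕSₕ / Σⱼ NⱼSⱼ.
Σ NⱼSⱼ = 13105·1.41 + 15583·1.57 = 42943.36.
n_{Central} = 1248·15583·1.57 / 42943.36 = 711.0.

711.0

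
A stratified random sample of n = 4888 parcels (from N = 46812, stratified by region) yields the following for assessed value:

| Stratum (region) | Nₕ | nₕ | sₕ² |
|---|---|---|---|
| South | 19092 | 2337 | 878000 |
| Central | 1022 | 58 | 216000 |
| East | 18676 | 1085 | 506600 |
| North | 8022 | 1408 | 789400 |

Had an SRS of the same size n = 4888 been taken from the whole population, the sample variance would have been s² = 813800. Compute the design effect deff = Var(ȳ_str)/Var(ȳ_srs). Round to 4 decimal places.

0.9395

Var(ȳ_str) = Σ Wₕ²(1−fₕ)sₕ²/nₕ with Wₕ = Nₕ/46812:
  South: (19092/46812)²·(1−2337/19092)·878000/2337 = 54.842503
  Central: (1022/46812)²·(1−58/1022)·216000/58 = 1.6743232
  East: (18676/46812)²·(1−1085/18676)·506600/1085 = 69.999582
  North: (8022/46812)²·(1−1408/8022)·789400/1408 = 13.574596
  → Var(ȳ_str) = 140.091.
Var(ȳ_srs) = (1 − 4888/46812)·813800/4888 = 149.10493.
deff = 140.091 / 149.10493 = 0.9395.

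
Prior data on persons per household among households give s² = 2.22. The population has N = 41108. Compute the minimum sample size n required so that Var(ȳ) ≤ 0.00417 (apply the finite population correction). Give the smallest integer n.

526

Without fpc, n₀ = s²/D = 2.22/0.00417 = 532.3741.
With fpc, (1 − n/N)·s²/n ≤ D requires n ≥ n₀/(1 + n₀/N) = 532.3741/(1 + 532.3741/41108) = 525.5677.
Rounding up, n = 526.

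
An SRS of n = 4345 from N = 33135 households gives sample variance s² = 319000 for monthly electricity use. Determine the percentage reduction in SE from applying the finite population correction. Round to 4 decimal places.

6.7868

f = n/N = 4345/33135 = 0.13113022.
SE_no-fpc = √(s²/n) = 8.5684142; SE_fpc = √((1−f)s²/n) = 7.9868917.
Ratio = √(1−f) = 0.93213184. Reduction = 100·(1 − 0.93213184) = 6.7868%.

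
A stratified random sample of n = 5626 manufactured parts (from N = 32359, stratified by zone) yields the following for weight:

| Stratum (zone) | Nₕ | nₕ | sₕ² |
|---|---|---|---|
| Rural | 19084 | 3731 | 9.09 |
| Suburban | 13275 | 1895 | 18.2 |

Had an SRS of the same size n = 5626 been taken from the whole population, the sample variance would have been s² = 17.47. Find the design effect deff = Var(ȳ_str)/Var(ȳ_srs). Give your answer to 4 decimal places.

0.8059

Var(ȳ_str) = Σ Wₕ²(1−fₕ)sₕ²/nₕ with Wₕ = Nₕ/32359:
  Rural: (19084/32359)²·(1−3731/19084)·9.09/3731 = 6.8172796 × 10^-4
  Suburban: (13275/32359)²·(1−1895/13275)·18.2/1895 = 0.0013856348
  → Var(ȳ_str) = 0.0020673628.
Var(ȳ_srs) = (1 − 5626/32359)·17.47/5626 = 0.002565345.
deff = 0.0020673628 / 0.002565345 = 0.8059.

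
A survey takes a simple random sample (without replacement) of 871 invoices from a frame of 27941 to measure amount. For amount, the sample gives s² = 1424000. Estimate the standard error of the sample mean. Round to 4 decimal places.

Under SRS without replacement, Var(ȳ) = (1 − f)·s²/n with f = n/N = 871/27941 = 0.03117283.
Var(ȳ) = (1 − 0.03117283)·1424000/871 = 0.96882717·1634.9024 = 1583.9379.
SE(ȳ) = √(1583.9379) = 39.7987.

39.7987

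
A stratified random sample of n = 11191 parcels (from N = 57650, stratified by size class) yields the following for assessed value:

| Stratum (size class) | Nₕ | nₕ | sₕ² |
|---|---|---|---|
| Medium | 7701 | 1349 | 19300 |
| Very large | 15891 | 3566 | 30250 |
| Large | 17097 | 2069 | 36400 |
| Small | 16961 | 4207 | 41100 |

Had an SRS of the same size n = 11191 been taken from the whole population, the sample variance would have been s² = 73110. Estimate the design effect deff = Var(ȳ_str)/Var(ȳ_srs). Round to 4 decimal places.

Var(ȳ_str) = Σ Wₕ²(1−fₕ)sₕ²/nₕ with Wₕ = Nₕ/57650:
  Medium: (7701/57650)²·(1−1349/7701)·19300/1349 = 0.21057381
  Very large: (15891/57650)²·(1−3566/15891)·30250/3566 = 0.4999005
  Large: (17097/57650)²·(1−2069/17097)·36400/2069 = 1.3600766
  Small: (16961/57650)²·(1−4207/16961)·41100/4207 = 0.63587032
  → Var(ȳ_str) = 2.7064212.
Var(ȳ_srs) = (1 − 11191/57650)·73110/11191 = 5.2647583.
deff = 2.7064212 / 5.2647583 = 0.5141.

0.5141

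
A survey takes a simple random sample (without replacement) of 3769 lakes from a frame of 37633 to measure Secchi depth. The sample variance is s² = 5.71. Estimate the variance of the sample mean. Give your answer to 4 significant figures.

Under SRS without replacement, Var(ȳ) = (1 − f)·s²/n with f = n/N = 3769/37633 = 0.10015146.
Var(ȳ) = (1 − 0.10015146)·5.71/3769 = 0.89984854·0.0015149907 = 0.0013632622.

0.001363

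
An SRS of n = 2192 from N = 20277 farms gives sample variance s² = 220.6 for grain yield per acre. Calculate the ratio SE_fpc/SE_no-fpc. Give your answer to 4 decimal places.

0.9444

f = n/N = 2192/20277 = 0.10810278.
SE_no-fpc = √(s²/n) = 0.31723601; SE_fpc = √((1−f)s²/n) = 0.29959867.
Ratio = √(1−f) = 0.94440310.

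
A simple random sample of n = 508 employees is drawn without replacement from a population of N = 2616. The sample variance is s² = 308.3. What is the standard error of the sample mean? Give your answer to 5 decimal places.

0.69931

Under SRS without replacement, Var(ȳ) = (1 − f)·s²/n with f = n/N = 508/2616 = 0.19418960.
Var(ȳ) = (1 − 0.19418960)·308.3/508 = 0.80581040·0.60688976 = 0.48903808.
SE(ȳ) = √(0.48903808) = 0.69931.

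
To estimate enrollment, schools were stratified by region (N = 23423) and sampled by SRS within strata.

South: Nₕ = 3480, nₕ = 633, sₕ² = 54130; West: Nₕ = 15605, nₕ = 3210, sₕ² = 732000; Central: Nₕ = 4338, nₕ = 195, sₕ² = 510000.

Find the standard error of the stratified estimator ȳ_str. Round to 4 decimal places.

Var(ȳ_str) = Σₕ Wₕ²(1 − fₕ)sₕ²/nₕ with Wₕ = Nₕ/N, N = 23423.
South: Wₕ = 0.14857192; term = 0.14857192²·(1 − 0.18189655)·54130/633 = 1.5442442.
West: Wₕ = 0.66622550; term = 0.66622550²·(1 − 0.20570330)·732000/3210 = 80.395421.
Central: Wₕ = 0.18520258; term = 0.18520258²·(1 − 0.04495159)·510000/195 = 85.675177.
Sum = 167.61484.
SE = √(167.61484) = 12.9466.

12.9466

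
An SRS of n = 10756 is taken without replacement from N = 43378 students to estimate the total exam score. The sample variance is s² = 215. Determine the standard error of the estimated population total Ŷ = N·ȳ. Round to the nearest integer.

5318

Var(Ŷ) = N²·Var(ȳ) = N²·(1 − n/N)·s²/n.
f = 10756/43378 = 0.24795980; Var(ȳ) = 0.75204020·215/10756 = 0.015032414.
Var(Ŷ) = 43378² · 0.015032414 = 2.8285755 × 10^7.
SE(Ŷ) = √(2.8285755 × 10^7) = 5318.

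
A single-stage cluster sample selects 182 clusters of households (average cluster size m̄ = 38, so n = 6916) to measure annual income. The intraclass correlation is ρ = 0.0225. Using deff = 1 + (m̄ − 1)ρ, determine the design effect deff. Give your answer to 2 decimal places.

deff = 1 + (38 − 1)·0.0225 = 1 + 0.8325 = 1.8325.

1.83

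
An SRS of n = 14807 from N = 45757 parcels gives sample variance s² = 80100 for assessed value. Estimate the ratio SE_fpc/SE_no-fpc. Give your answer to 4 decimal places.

f = n/N = 14807/45757 = 0.32360076.
SE_no-fpc = √(s²/n) = 2.3258554; SE_fpc = √((1−f)s²/n) = 1.9128648.
Ratio = √(1−f) = 0.82243495.

0.8224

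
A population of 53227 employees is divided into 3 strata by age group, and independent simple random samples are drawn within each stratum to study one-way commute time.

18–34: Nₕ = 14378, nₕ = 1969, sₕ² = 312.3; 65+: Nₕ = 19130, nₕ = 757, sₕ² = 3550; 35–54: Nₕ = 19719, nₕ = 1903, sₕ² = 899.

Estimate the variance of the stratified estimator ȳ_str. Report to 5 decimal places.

Var(ȳ_str) = Σₕ Wₕ²(1 − fₕ)sₕ²/nₕ with Wₕ = Nₕ/N, N = 53227.
18–34: Wₕ = 0.27012606; term = 0.27012606²·(1 − 0.13694533)·312.3/1969 = 0.0099884374.
65+: Wₕ = 0.35940406; term = 0.35940406²·(1 − 0.03957135)·3550/757 = 0.58178637.
35–54: Wₕ = 0.37046987; term = 0.37046987²·(1 − 0.09650591)·899/1903 = 0.058580357.
Sum = 0.65035516.

0.65036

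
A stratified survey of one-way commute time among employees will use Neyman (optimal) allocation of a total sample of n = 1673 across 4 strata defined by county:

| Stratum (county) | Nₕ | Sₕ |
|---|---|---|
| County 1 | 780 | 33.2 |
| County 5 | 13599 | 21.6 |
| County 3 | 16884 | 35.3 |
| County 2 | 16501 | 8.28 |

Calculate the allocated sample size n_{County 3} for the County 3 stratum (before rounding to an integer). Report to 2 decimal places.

Neyman allocation: nₕ = n·NₕSₕ / Σⱼ NⱼSⱼ.
Σ NⱼSⱼ = 780·33.2 + 13599·21.6 + 16884·35.3 + 16501·8.28 = 1.0522679 × 10^6.
n_{County 3} = 1673·16884·35.3 / (1.0522679 × 10^6) = 947.59.

947.59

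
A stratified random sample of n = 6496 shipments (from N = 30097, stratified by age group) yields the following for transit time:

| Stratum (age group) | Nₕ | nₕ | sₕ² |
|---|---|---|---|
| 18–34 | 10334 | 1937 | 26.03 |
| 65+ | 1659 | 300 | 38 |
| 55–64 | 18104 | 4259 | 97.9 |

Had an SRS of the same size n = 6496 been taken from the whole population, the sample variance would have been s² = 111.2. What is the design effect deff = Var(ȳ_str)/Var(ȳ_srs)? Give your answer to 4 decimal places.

Var(ȳ_str) = Σ Wₕ²(1−fₕ)sₕ²/nₕ with Wₕ = Nₕ/30097:
  18–34: (10334/30097)²·(1−1937/10334)·26.03/1937 = 0.0012873325
  65+: (1659/30097)²·(1−300/1659)·38/300 = 3.1526936 × 10^-4
  55–64: (18104/30097)²·(1−4259/18104)·97.9/4259 = 0.0063605715
  → Var(ȳ_str) = 0.0079631734.
Var(ȳ_srs) = (1 − 6496/30097)·111.2/6496 = 0.013423506.
deff = 0.0079631734 / 0.013423506 = 0.5932.

0.5932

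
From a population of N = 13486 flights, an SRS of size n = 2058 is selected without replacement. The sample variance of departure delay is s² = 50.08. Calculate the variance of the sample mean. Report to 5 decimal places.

Under SRS without replacement, Var(ȳ) = (1 − f)·s²/n with f = n/N = 2058/13486 = 0.15260270.
Var(ȳ) = (1 − 0.15260270)·50.08/2058 = 0.84739730·0.024334305 = 0.020620825.

0.02062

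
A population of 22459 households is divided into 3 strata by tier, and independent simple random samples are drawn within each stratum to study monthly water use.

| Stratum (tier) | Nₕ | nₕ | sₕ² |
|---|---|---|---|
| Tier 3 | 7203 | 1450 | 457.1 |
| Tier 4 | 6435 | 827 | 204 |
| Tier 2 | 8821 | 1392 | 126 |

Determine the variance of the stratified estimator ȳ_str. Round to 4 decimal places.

0.0553

Var(ȳ_str) = Σₕ Wₕ²(1 − fₕ)sₕ²/nₕ with Wₕ = Nₕ/N, N = 22459.
Tier 3: Wₕ = 0.32071775; term = 0.32071775²·(1 − 0.20130501)·457.1/1450 = 0.025898236.
Tier 4: Wₕ = 0.28652211; term = 0.28652211²·(1 − 0.12851593)·204/827 = 0.017648199.
Tier 2: Wₕ = 0.39276014; term = 0.39276014²·(1 − 0.15780524)·126/1392 = 0.011759765.
Sum = 0.0553062.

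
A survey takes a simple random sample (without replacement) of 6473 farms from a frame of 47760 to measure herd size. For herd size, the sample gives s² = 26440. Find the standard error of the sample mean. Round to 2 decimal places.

Under SRS without replacement, Var(ȳ) = (1 − f)·s²/n with f = n/N = 6473/47760 = 0.13553183.
Var(ȳ) = (1 − 0.13553183)·26440/6473 = 0.86446817·4.0846594 = 3.531058.
SE(ȳ) = √(3.531058) = 1.88.

1.88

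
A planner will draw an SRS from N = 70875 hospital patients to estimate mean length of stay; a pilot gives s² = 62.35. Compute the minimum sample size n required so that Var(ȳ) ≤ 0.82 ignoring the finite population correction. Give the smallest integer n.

Without fpc, n₀ = s²/D = 62.35/0.82 = 76.0366.
Rounding up, n = 77.

77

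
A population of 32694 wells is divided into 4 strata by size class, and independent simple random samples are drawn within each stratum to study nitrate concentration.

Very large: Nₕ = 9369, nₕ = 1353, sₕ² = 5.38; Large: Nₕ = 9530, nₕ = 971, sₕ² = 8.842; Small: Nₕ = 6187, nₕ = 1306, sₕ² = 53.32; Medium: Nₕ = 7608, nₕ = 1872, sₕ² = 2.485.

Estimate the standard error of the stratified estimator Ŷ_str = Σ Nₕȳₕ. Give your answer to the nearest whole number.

Var(Ŷ_str) = Σₕ Nₕ²(1 − fₕ)sₕ²/nₕ.
Very large: 9369²·(1 − 1353/9369)·5.38/1353 = 298631.37.
Large: 9530²·(1 − 971/9530)·8.842/971 = 742757.78.
Small: 6187²·(1 − 1306/6187)·53.32/1306 = 1.2329228 × 10^6.
Medium: 7608²·(1 − 1872/7608)·2.485/1872 = 57929.555.
Sum = 2.3322415 × 10^6.
SE = √(2.3322415 × 10^6) = 1527.

1527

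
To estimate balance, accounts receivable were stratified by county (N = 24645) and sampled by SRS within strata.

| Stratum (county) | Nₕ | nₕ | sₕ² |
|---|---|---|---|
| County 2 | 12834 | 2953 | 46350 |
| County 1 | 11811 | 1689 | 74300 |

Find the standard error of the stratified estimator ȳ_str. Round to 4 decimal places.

3.4548

Var(ȳ_str) = Σₕ Wₕ²(1 − fₕ)sₕ²/nₕ with Wₕ = Nₕ/N, N = 24645.
County 2: Wₕ = 0.52075472; term = 0.52075472²·(1 − 0.23009194)·46350/2953 = 3.2771142.
County 1: Wₕ = 0.47924528; term = 0.47924528²·(1 − 0.14300229)·74300/1689 = 8.6587365.
Sum = 11.935851.
SE = √(11.935851) = 3.4548.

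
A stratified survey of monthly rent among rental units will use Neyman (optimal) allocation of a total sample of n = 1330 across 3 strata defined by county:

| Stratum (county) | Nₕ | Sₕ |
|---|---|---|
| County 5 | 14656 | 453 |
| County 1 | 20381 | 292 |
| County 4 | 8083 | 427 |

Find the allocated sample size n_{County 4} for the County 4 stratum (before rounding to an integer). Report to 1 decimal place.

Neyman allocation: nₕ = n·NₕSₕ / Σⱼ NⱼSⱼ.
Σ NⱼSⱼ = 14656·453 + 20381·292 + 8083·427 = 1.6041861 × 10^7.
n_{County 4} = 1330·8083·427 / (1.6041861 × 10^7) = 286.2.

286.2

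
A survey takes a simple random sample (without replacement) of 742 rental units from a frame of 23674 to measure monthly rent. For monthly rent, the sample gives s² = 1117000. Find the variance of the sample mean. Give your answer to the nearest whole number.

Under SRS without replacement, Var(ȳ) = (1 − f)·s²/n with f = n/N = 742/23674 = 0.03134240.
Var(ȳ) = (1 − 0.03134240)·1117000/742 = 0.96865760·1505.3908 = 1458.2083.

1458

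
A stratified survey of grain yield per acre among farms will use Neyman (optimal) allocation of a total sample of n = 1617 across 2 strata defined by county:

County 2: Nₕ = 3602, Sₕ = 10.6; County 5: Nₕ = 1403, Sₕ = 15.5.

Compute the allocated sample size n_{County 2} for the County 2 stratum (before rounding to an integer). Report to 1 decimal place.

1030.2

Neyman allocation: nₕ = n·NₕSₕ / Σⱼ NⱼSⱼ.
Σ NⱼSⱼ = 3602·10.6 + 1403·15.5 = 59927.7.
n_{County 2} = 1617·3602·10.6 / 59927.7 = 1030.2.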